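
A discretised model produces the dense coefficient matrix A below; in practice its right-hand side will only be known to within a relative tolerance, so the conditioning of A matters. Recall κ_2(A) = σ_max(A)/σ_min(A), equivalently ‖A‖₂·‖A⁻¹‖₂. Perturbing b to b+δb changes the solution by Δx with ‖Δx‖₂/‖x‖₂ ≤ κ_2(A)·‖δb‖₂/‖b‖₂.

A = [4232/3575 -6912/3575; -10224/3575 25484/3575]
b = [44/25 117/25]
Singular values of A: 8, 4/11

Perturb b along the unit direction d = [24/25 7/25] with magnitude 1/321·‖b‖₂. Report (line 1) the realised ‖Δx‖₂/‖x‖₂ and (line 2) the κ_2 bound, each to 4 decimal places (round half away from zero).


σ_max = 8, σ_min = 4/11
κ_2(A) = 8 / (4/11) = 22.0000
bound on ‖Δx‖/‖x‖: κ·ε = 22.0000·1/321 = 0.0685
solve Ax = b  →  x = [7.4231 3.6346]
2-norm of b is 5.0000; of x, 8.2651
Δx = A⁻¹·δb where δb = 1/321·5.0000·d; ‖Δx‖ = 0.0428
dividing the unrounded norms, ‖Δx‖/‖x‖ = 0.0052
tightness: 0.0052 against a bound of 0.0685 (unrounded ratio ≈ 0.0756)

0.0052
0.0685


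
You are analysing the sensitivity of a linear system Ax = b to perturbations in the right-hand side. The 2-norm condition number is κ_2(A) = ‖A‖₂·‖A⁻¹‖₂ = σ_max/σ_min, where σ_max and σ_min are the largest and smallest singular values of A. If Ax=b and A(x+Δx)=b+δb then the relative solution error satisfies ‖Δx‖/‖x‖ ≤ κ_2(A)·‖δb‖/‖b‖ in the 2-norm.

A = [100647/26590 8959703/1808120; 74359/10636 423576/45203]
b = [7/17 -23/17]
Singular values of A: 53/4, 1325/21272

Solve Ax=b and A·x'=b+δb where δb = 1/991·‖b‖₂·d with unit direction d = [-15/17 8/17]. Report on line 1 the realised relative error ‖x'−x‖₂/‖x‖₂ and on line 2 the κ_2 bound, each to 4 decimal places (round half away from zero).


0.0014
0.2147

from the listed singular values, σ₁ = 53/4, σ_n = 1325/21272
κ = σ_max/σ_min = (53/4)/(1325/21272) = 212.7200
bound on ‖Δx‖/‖x‖: κ·ε = 212.7200·1/991 = 0.2147
solve Ax = b  →  x = [12.7982 -9.6930]
‖b‖ = 1.4142, ‖x‖ = 16.0545
δb = ε·‖b‖·d = [-0.0013 0.0007]; solving A·Δx = δb gives ‖Δx‖ = 0.0229
realised ‖Δx‖/‖x‖ = 0.0014
so the bound overstates the realised error by a factor of ≈ 150.4174 (computed from the unrounded values)


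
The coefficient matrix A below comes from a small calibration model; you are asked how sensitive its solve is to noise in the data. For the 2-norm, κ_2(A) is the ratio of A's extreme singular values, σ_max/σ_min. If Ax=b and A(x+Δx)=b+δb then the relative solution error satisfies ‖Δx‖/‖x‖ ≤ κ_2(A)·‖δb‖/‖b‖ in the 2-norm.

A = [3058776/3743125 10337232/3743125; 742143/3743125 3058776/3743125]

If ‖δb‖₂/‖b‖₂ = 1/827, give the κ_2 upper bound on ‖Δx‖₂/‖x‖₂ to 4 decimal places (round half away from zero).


form AᵀA = [15851018961/22417575625 54222922152/22417575625; 54222922152/22417575625 185943161664/22417575625] with trace 322870689/35868121 and determinant 518400/35868121
λ_max, λ_min = (322870689/35868121 ± √104171105679629121/1286522104070641)/2 = 9, 57600/35868121
κ_2(A) = √(λ_max/λ_min) = √(9 / (57600/35868121)) = 74.8625
κ_2(A)·‖δb‖/‖b‖ = 0.0905

0.0905


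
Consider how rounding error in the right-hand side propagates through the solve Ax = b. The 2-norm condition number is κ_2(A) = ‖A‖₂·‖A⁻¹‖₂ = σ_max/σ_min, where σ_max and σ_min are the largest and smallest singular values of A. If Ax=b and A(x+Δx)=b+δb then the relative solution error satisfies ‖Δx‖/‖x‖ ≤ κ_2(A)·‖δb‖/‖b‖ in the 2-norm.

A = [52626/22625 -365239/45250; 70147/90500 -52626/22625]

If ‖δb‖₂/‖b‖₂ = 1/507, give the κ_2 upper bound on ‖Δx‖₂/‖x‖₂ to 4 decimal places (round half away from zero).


0.1785

AᵀA = [78772057/13104400 -33706953/1638050; -33706953/1638050 231164017/3276100]; tr = 40137125/524176, det = 1500625/2096704
char-poly roots: 1225/16 and 1225/131044
κ_2(A) = √(λ_max/λ_min) = √((1225/16) / (1225/131044)) = 90.5000
worst-case relative error ≤ 90.5000 × 1/507 = 0.1785


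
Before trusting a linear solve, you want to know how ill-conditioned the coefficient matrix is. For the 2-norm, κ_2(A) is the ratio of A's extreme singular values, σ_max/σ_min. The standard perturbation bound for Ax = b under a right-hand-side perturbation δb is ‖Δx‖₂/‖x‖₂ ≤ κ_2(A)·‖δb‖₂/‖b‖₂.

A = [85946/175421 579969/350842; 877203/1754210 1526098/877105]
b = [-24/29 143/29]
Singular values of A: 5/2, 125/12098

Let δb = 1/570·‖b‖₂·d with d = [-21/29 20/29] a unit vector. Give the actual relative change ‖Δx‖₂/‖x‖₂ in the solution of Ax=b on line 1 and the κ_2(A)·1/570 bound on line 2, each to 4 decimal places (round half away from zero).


from the listed singular values, σ₁ = 5/2, σ_n = 125/12098
κ = σ_max/σ_min = (5/2)/(125/12098) = 241.9600
κ_2(A)·‖δb‖/‖b‖ = 0.4245
solve Ax = b  →  x = [-371.3146 109.5501]
2-norm of b is 5.0000; of x, 387.1379
re-solving with b+δb shifts x by Δx of norm 0.8490
realised ‖Δx‖/‖x‖ = 0.0022
realised/bound (from unrounded values) ≈ 0.0052

0.0022
0.4245


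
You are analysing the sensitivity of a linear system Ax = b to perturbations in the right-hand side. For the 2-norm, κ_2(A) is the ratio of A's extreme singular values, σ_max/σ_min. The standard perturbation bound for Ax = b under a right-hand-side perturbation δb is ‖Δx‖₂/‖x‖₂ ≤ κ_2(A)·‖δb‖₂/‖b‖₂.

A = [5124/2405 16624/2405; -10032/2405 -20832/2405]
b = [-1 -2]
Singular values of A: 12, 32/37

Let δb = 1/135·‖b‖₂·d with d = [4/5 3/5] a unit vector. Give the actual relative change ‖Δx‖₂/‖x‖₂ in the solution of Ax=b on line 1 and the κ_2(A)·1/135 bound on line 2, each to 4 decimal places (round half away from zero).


0.0083
0.1028

σ_max = 12, σ_min = 32/37
κ = σ_max/σ_min = 12/(32/37) = 13.8750
perturbation bound = 13.8750·1/135 = 0.1028
solve Ax = b  →  x = [2.1667 -0.8125]
2-norm of b is 2.2361; of x, 2.3140
re-solving with b+δb shifts x by Δx of norm 0.0192
dividing the unrounded norms, ‖Δx‖/‖x‖ = 0.0083
realised/bound (from unrounded values) ≈ 0.0805


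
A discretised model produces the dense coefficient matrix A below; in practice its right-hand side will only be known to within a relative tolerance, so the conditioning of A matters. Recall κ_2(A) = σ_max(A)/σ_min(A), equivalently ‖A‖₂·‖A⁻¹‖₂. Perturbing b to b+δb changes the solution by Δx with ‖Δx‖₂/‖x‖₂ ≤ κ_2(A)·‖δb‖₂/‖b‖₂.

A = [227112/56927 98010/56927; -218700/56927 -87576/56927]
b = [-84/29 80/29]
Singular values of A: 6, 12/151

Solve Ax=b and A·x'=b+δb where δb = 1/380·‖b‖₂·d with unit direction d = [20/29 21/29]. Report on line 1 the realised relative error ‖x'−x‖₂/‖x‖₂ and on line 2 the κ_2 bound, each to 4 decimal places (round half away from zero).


σ_max = 6, σ_min = 12/151
κ = σ_max/σ_min = 6/(12/151) = 75.5000
κ_2(A)·‖δb‖/‖b‖ = 0.1987
solve Ax = b  →  x = [-0.6154 -0.2564]
‖b‖ = 4.0000, ‖x‖ = 0.6667
Δx = A⁻¹·δb where δb = 1/380·4.0000·d; ‖Δx‖ = 0.1325
relative error = 0.1987
so the bound is sharp here: realised error equals the bound

0.1987
0.1987


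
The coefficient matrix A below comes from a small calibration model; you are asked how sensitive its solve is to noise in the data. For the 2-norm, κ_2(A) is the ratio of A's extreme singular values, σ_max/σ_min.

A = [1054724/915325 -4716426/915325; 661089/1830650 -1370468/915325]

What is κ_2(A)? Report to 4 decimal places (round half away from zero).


223.2500

M = AᵀA = [7818895249/5362047076 -8684045370/1340511769; -8684045370/1340511769 38596570804/1340511769]. tr(M)=96493265/3189796, det(M)=14641/797449
λ_max, λ_min = (96493265/3189796 ± √9310202961508449/10174798521616)/2 = 121/4, 484/797449
κ = σ_max/σ_min = (11/2)/(22/893) = 223.2500


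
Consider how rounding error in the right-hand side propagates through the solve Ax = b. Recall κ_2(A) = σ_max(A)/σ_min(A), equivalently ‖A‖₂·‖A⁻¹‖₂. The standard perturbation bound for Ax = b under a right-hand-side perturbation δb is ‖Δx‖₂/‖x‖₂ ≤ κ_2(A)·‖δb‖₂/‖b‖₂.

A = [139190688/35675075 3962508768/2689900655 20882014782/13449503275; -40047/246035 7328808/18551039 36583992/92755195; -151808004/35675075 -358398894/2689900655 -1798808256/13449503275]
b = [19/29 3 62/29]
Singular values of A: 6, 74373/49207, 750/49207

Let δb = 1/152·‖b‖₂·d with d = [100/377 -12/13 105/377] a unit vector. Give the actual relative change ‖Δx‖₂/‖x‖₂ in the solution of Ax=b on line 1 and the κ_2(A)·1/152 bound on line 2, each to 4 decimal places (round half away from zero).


σ_max = 6, σ_min = 750/49207
κ_2(A) = 6 / (750/49207) = 393.6560
κ_2(A)·‖δb‖/‖b‖ = 2.5898
solve Ax = b  →  x = [-0.7158 96.3024 -89.1496]
‖b‖ = 3.7417, ‖x‖ = 131.2338
with δb = [0.0065 -0.0227 0.0069], A·Δx = δb → ‖Δx‖ = 1.6151
realised ‖Δx‖/‖x‖ = 0.0123
tightness: 0.0123 against a bound of 2.5898 (unrounded ratio ≈ 0.0048)

0.0123
2.5898


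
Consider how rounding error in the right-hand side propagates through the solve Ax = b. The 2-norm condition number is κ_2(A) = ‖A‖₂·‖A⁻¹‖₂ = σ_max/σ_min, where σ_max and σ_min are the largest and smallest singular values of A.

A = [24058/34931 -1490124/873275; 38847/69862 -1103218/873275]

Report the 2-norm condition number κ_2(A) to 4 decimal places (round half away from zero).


AᵀA = [3824238865/4880699044 -11455551603/6100873805; -11455551603/6100873805 137502379636/30504369025]; tr = 3820210001/721996900, det = 1119364/180499225
solving λ² − 3820210001/721996900·λ + 1119364/180499225 = 0 gives λ = 529/100, 8464/7219969
σ_max=√(529/100)=(23/10), σ_min=√(8464/7219969)=(92/2687) → κ = 67.1750

67.1750


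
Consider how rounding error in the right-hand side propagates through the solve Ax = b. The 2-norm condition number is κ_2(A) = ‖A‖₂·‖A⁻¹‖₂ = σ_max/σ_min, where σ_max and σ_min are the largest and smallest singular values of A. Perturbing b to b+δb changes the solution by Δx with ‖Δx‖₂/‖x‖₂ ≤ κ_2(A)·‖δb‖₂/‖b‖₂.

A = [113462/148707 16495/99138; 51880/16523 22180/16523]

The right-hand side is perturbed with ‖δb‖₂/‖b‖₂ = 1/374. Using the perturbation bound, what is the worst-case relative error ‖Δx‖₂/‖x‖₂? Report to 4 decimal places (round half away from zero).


form AᵀA = [137351524/13155129 19039045/4385043; 19039045/4385043 10697425/5846724] with trace 3820609/311364 and determinant 19600/77841
λ_max, λ_min = (3820609/311364 ± √14499409380481/96947540496)/2 = 49/4, 1600/77841
κ = σ_max/σ_min = (7/2)/(40/279) = 24.4125
worst-case relative error ≤ 24.4125 × 1/374 = 0.0653

0.0653


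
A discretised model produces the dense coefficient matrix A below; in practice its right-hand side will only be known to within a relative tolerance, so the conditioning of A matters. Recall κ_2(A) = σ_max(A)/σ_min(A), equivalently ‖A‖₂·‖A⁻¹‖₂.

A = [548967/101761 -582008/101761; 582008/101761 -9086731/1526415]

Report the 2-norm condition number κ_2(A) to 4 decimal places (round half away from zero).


form AᵀA = [761115433/12313081 -11987036768/184696215; -11987036768/184696215 188803419121/2770443225] with trace 428126506/3294225 and determinant 130321/366025
char-poly roots: 3249/25 and 361/131769
σ_max=√(3249/25)=(57/5), σ_min=√(361/131769)=(19/363) → κ = 217.8000

217.8000


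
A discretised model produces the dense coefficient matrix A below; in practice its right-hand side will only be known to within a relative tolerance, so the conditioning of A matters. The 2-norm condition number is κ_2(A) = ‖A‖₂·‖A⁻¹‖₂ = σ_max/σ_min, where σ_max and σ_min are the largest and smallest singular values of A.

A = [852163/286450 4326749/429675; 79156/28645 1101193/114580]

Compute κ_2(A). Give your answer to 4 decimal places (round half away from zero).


AᵀA = [1352749012169/82053602500 6955821649637/123080403750; 6955821649637/123080403750 572372965775041/2953929690000]; tr = 993715088341/4726287504, det = 11051265625/18905150016
solving λ² − 993715088341/4726287504·λ + 11051265625/18905150016 = 0 gives λ = 841/4, 13140625/4726287504
κ_2(A) = √(λ_max/λ_min) = √((841/4) / (13140625/4726287504)) = 274.9920

274.9920


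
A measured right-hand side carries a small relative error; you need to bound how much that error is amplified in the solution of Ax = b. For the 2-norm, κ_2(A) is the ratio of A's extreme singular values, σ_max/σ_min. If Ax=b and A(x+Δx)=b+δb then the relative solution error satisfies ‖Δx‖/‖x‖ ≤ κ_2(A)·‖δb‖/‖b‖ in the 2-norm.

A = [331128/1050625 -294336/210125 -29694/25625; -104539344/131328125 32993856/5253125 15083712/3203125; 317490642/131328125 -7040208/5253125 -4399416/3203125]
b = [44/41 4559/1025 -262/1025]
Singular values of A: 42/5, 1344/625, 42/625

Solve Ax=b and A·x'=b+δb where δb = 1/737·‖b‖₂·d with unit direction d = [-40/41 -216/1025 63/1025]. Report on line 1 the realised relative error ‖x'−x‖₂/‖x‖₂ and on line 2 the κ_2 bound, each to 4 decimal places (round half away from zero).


0.0031
0.1696

from the listed singular values, σ₁ = 42/5, σ_n = 42/625
condition number: (42/5) ÷ (42/625) = 125.0000
κ_2(A)·‖δb‖/‖b‖ = 0.1696
solve Ax = b  →  x = [-3.5498 17.8953 -23.5238]
‖b‖₂ = 4.5826 and ‖x‖₂ = 29.7693
δb = ε·‖b‖·d = [-0.0061 -0.0013 0.0004]; solving A·Δx = δb gives ‖Δx‖ = 0.0925
realised ‖Δx‖/‖x‖ = 0.0031
tightness: 0.0031 against a bound of 0.1696 (unrounded ratio ≈ 0.0183)


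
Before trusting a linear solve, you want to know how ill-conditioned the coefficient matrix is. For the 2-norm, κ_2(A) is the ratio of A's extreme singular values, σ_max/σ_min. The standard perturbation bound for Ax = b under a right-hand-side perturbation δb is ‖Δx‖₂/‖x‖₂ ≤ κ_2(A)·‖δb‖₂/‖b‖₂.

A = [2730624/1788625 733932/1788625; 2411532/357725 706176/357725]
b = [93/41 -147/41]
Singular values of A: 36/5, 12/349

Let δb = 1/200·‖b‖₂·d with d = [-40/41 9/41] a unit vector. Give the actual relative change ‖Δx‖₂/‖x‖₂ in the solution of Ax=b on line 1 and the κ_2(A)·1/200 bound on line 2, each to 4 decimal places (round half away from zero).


0.0071
1.0470

σ_max = 36/5, σ_min = 12/349
κ_2(A) = (36/5) / (12/349) = 209.4000
perturbation bound = 209.4000·1/200 = 1.0470
solve Ax = b  →  x = [24.0300 -83.8767]
‖b‖₂ = 4.2426 and ‖x‖₂ = 87.2510
with δb = [-0.0207 0.0047], A·Δx = δb → ‖Δx‖ = 0.6170
dividing the unrounded norms, ‖Δx‖/‖x‖ = 0.0071
so the bound overstates the realised error by a factor of ≈ 148.0698 (computed from the unrounded values)


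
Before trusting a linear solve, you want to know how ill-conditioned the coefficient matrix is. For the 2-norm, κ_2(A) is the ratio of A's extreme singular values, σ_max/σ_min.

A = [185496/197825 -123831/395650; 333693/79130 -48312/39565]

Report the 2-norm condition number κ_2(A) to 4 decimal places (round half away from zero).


M = AᵀA = [1737900369/93122500 -126711648/23280625; -126711648/23280625 147970881/93122500]. tr(M)=1508697/74498, det(M)=18225/595984
solving λ² − 1508697/74498·λ + 18225/595984 = 0 gives λ = 81/4, 225/148996
σ_max=√(81/4)=(9/2), σ_min=√(225/148996)=(15/386) → κ = 115.8000

115.8000


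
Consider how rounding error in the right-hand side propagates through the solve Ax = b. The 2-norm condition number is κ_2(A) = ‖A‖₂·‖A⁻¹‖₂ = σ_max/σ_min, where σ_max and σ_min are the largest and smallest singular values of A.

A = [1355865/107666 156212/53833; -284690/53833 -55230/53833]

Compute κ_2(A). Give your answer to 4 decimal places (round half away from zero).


form AᵀA = [12796233625/68591524 719672310/17147881; 719672310/17147881 162441076/17147881] with trace 7998809/40804 and determinant 60025/10201
solving λ² − 7998809/40804·λ + 60025/10201 = 0 gives λ = 196, 1225/40804
κ = σ_max/σ_min = 14/(35/202) = 80.8000

80.8000


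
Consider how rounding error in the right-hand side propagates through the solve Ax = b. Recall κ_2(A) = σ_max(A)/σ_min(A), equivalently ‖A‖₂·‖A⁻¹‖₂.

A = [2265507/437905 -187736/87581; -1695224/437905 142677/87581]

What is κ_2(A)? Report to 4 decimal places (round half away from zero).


form AᵀA = [24634788853/590033197 -10264410720/590033197; -10264410720/590033197 4277040925/590033197] with trace 2223986906/45387169 and determinant 765625/45387169
λ_max, λ_min = (2223986906/45387169 ± √4945978759854390336/2059995109834561)/2 = 49, 15625/45387169
so κ_2 = √(49 / (15625/45387169)) = 377.2720

377.2720


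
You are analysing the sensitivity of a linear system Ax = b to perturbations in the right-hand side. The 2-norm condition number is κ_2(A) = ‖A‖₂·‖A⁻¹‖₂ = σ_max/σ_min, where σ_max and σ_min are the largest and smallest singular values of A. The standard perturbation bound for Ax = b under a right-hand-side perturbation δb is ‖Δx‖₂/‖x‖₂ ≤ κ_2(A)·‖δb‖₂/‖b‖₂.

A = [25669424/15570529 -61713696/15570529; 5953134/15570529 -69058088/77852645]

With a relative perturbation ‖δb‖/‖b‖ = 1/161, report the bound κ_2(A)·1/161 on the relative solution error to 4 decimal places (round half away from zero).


2.2681

AᵀA = [31774087444/11094191797 -381269720304/55470958985; -381269720304/55470958985 4575276912448/277354794925]; tr = 413048392196/21334984225, det = 59969536/21334984225
char-poly roots: 484/25 and 123904/853399369
κ = σ_max/σ_min = (22/5)/(352/29213) = 365.1625
κ_2(A)·‖δb‖/‖b‖ = 2.2681


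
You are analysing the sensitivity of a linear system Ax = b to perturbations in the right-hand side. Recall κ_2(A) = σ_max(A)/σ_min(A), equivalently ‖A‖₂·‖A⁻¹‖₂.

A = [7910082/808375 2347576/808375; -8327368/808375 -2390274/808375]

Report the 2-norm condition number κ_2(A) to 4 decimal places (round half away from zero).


223.0000

AᵀA = [156854286628/777015625 45748168704/777015625; 45748168704/777015625 13346638372/777015625]; tr = 54464296/248645, det = 29986576/31080625
char-poly roots: 5476/25 and 5476/1243225
σ_max=√(5476/25)=(74/5), σ_min=√(5476/1243225)=(74/1115) → κ = 223.0000


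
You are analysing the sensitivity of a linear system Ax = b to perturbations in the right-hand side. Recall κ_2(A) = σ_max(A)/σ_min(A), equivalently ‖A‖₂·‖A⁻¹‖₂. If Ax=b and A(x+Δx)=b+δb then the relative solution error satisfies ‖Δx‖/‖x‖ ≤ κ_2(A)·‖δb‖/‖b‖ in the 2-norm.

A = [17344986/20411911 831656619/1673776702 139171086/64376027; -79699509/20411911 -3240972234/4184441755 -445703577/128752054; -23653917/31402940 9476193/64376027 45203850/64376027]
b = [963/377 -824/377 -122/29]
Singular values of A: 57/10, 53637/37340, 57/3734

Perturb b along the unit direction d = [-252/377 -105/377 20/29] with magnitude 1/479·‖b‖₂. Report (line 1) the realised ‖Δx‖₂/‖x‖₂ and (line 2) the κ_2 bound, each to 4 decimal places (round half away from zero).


largest singular value 57/10, smallest 57/3734
condition number: (57/10) ÷ (57/3734) = 373.4000
κ_2(A)·‖δb‖/‖b‖ = 0.7795
solve Ax = b  →  x = [1.3712 255.5169 -58.0849]
2-norm of b is 5.3852; of x, 262.0393
Δx = A⁻¹·δb where δb = 1/479·5.3852·d; ‖Δx‖ = 0.7365
dividing the unrounded norms, ‖Δx‖/‖x‖ = 0.0028
so the bound overstates the realised error by a factor of ≈ 277.3590 (computed from the unrounded values)

0.0028
0.7795


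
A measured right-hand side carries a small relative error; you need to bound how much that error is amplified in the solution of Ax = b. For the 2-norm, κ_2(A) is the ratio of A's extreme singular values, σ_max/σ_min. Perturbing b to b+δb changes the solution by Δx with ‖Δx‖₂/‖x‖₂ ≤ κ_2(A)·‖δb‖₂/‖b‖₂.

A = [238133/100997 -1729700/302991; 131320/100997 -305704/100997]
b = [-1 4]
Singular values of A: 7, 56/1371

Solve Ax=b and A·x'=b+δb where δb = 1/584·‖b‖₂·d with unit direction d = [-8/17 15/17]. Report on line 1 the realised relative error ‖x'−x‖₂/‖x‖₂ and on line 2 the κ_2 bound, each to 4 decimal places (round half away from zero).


0.0018
0.2935

largest singular value 7, smallest 56/1371
condition number: 7 ÷ (56/1371) = 171.3750
bound on ‖Δx‖/‖x‖: κ·ε = 171.3750·1/584 = 0.2935
solve Ax = b  →  x = [90.4505 37.5330]
‖b‖₂ = 4.1231 and ‖x‖₂ = 97.9287
re-solving with b+δb shifts x by Δx of norm 0.1728
relative error = 0.0018
realised/bound (from unrounded values) ≈ 0.0060


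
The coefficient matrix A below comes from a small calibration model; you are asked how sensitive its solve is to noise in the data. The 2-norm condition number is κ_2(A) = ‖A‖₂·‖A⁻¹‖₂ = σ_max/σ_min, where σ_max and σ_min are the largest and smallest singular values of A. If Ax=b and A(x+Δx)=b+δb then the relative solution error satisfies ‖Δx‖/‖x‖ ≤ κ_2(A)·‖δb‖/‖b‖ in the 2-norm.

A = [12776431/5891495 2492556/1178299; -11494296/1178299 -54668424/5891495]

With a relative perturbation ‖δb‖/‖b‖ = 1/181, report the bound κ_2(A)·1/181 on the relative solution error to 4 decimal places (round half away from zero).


2.0532

form AᵀA = [2061991792081/20648253025 78550983588/825930121; 78550983588/825930121 1870289986896/20648253025] with trace 4675721497/24552025 and determinant 161188416/613800625
eigenvalues of AᵀA: λ = (tr ± √(tr²−4·det))/2 = 4761/25, 33856/24552025
σ_max=√(4761/25)=(69/5), σ_min=√(33856/24552025)=(184/4955) → κ = 371.6250
perturbation bound = 371.6250·1/181 = 2.0532


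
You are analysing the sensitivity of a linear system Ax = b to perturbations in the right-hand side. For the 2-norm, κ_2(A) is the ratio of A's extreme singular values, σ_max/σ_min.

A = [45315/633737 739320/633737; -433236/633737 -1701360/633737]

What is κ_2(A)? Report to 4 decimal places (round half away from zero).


14.8625

form AᵀA = [1122762609/2376465001 4559720040/2376465001; 4559720040/2376465001 20362248000/2376465001] with trace 12781089/1413721 and determinant 518400/1413721
solving λ² − 12781089/1413721·λ + 518400/1413721 = 0 gives λ = 9, 57600/1413721
so κ_2 = √(9 / (57600/1413721)) = 14.8625


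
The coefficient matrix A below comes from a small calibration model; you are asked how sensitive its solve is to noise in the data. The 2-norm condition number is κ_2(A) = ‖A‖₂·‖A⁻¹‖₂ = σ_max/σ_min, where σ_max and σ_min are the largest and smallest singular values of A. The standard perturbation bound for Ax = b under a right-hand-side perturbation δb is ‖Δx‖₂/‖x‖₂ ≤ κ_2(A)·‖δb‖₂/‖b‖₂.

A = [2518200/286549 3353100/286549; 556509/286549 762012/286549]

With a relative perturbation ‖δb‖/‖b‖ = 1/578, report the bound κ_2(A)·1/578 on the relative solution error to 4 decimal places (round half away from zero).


form AᵀA = [3956593401/48846121 5275337868/48846121; 5275337868/48846121 7033873824/48846121] with trace 10990467225/48846121 and determinant 20250000/48846121
λ_max, λ_min = (10990467225/48846121 ± √120786413287998200625/2385943536746641)/2 = 225, 90000/48846121
κ_2(A) = √(λ_max/λ_min) = √(225 / (90000/48846121)) = 349.4500
worst-case relative error ≤ 349.4500 × 1/578 = 0.6046

0.6046


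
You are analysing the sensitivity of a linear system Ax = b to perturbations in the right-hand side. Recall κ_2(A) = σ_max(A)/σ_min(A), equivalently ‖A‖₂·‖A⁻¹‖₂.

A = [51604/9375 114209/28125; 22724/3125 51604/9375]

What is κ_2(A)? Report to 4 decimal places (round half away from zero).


AᵀA = [292415776/3515625 657899396/10546875; 657899396/10546875 1480418041/31640625]; tr = 164486401/1265625, det = 2085136/3515625
λ_max, λ_min = (164486401/1265625 ± √27051975953572801/1601806640625)/2 = 3249/25, 5776/1265625
so κ_2 = √((3249/25) / (5776/1265625)) = 168.7500

168.7500


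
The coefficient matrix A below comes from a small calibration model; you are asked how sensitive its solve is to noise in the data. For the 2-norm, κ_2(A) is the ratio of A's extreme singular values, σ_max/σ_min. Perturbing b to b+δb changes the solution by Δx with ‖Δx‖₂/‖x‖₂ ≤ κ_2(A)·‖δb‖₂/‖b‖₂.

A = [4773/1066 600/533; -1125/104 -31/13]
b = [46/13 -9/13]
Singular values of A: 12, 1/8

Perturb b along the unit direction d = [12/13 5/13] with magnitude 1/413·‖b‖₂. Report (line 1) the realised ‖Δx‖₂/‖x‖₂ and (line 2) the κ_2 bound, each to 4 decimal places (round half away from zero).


0.0029
0.2324

σ_max = 12, σ_min = 1/8
κ_2(A) = 12 / (1/8) = 96.0000
bound on ‖Δx‖/‖x‖: κ·ε = 96.0000·1/413 = 0.2324
solve Ax = b  →  x = [-5.1057 23.4512]
2-norm of b is 3.6056; of x, 24.0006
δb = ε·‖b‖·d = [0.0081 0.0034]; solving A·Δx = δb gives ‖Δx‖ = 0.0698
dividing the unrounded norms, ‖Δx‖/‖x‖ = 0.0029
tightness: 0.0029 against a bound of 0.2324 (unrounded ratio ≈ 0.0125)


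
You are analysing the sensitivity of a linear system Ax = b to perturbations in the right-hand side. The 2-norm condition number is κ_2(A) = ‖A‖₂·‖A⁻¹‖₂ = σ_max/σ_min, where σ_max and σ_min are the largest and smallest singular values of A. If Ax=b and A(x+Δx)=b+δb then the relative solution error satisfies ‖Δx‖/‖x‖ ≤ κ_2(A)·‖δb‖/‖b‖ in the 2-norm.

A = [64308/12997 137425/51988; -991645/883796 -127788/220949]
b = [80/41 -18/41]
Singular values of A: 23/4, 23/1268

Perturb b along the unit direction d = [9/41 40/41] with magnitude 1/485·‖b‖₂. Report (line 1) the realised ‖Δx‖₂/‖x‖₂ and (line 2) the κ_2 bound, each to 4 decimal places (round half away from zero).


σ_max = 23/4, σ_min = 23/1268
κ_2(A) = (23/4) / (23/1268) = 317.0000
perturbation bound = 317.0000·1/485 = 0.6536
solve Ax = b  →  x = [0.3069 0.1637]
2-norm of b is 2.0000; of x, 0.3478
δb = ε·‖b‖·d = [0.0009 0.0040]; solving A·Δx = δb gives ‖Δx‖ = 0.2273
relative error = 0.6536
realised/bound = 1 exactly: the bound is attained for this b and d

0.6536
0.6536


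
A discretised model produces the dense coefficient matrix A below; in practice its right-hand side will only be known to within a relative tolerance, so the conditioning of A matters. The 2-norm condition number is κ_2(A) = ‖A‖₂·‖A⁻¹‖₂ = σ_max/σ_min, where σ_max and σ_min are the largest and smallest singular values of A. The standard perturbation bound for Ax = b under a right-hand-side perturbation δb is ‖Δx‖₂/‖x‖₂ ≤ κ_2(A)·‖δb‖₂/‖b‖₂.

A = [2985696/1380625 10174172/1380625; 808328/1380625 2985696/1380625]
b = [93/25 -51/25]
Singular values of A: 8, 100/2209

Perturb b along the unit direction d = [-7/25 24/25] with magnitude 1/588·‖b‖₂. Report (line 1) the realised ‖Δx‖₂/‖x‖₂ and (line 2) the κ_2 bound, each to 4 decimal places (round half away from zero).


from the listed singular values, σ₁ = 8, σ_n = 100/2209
κ_2(A) = 8 / (100/2209) = 176.7200
worst-case relative error ≤ 176.7200 × 1/588 = 0.3005
solve Ax = b  →  x = [63.7242 -18.1956]
2-norm of b is 4.2426; of x, 66.2711
re-solving with b+δb shifts x by Δx of norm 0.1594
realised ‖Δx‖/‖x‖ = 0.0024
realised/bound (from unrounded values) ≈ 0.0080

0.0024
0.3005


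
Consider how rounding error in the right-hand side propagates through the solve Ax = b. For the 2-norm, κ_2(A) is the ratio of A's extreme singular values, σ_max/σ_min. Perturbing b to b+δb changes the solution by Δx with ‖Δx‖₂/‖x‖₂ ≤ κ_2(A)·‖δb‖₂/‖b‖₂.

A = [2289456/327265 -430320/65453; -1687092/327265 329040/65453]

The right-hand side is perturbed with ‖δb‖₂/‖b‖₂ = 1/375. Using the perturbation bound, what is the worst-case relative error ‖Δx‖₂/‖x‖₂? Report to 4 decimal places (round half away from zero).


0.3009

M = AᵀA = [323515527696/4284095209 -308063891520/4284095209; -308063891520/4284095209 293442624000/4284095209]. tr(M)=733600656/5094049, det(M)=8294400/5094049
λ_max, λ_min = (733600656/5094049 ± √538000914163527936/25949335214401)/2 = 144, 57600/5094049
κ_2(A) = √(λ_max/λ_min) = √(144 / (57600/5094049)) = 112.8500
bound on ‖Δx‖/‖x‖: κ·ε = 112.8500·1/375 = 0.3009


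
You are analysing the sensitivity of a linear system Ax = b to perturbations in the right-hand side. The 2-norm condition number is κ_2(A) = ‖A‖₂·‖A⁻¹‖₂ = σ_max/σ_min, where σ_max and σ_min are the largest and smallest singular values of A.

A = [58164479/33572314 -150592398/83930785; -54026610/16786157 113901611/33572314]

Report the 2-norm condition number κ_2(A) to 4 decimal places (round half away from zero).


272.3920

AᵀA = [52105899549169/3900000924964 -68387055277464/4875001156205; -68387055277464/4875001156205 1436165072842369/97500023124100]; tr = 1628307111517/57966720050, det = 197262025/18549350416
char-poly roots: 2809/100 and 1755625/4637337604
κ_2(A) = √(λ_max/λ_min) = √((2809/100) / (1755625/4637337604)) = 272.3920


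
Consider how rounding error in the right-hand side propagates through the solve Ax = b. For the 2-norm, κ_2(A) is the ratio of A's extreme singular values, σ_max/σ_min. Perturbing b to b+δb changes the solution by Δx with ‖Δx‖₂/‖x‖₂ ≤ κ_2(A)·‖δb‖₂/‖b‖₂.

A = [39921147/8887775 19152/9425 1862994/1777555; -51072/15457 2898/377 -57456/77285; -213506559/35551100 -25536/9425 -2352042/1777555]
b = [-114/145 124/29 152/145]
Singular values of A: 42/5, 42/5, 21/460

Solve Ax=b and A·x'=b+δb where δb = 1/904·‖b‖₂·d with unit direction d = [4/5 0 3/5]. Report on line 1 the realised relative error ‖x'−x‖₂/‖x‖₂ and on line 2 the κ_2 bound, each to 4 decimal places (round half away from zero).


0.2035
0.2035

σ_max = 42/5, σ_min = 21/460
κ_2(A) = (42/5) / (21/460) = 184.0000
κ_2(A)·‖δb‖/‖b‖ = 0.2035
solve Ax = b  →  x = [-0.3395 0.4029 -0.0764]
‖b‖₂ = 4.4721 and ‖x‖₂ = 0.5324
with δb = [0.0040 0.0000 0.0030], A·Δx = δb → ‖Δx‖ = 0.1084
realised ‖Δx‖/‖x‖ = 0.2035
so the bound is sharp here: realised error equals the bound


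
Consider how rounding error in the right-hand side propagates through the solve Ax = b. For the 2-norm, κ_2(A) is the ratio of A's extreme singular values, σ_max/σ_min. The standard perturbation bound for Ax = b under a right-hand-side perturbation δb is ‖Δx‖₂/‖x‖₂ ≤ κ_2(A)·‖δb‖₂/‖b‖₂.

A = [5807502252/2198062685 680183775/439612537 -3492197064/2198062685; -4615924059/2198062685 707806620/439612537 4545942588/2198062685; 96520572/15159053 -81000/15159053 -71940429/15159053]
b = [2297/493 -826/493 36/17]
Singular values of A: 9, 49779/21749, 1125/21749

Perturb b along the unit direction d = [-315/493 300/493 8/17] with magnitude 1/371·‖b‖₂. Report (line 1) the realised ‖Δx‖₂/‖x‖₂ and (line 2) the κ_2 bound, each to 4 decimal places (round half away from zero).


σ_max = 9, σ_min = 1125/21749
condition number: 9 ÷ (1125/21749) = 173.9920
κ_2(A)·‖δb‖/‖b‖ = 0.4690
solve Ax = b  →  x = [-33.4790 13.5836 -45.3794]
2-norm of b is 5.3852; of x, 58.0056
δb = ε·‖b‖·d = [-0.0093 0.0088 0.0068]; solving A·Δx = δb gives ‖Δx‖ = 0.2806
dividing the unrounded norms, ‖Δx‖/‖x‖ = 0.0048
so the bound overstates the realised error by a factor of ≈ 96.9424 (computed from the unrounded values)

0.0048
0.4690


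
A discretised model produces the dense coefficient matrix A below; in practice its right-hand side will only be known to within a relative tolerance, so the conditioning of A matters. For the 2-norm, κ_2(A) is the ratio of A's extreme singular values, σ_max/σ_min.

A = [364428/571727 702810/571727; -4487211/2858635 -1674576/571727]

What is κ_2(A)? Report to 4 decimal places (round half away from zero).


206.9600

M = AᵀA = [138788501409/48353811025 52040201544/9670762205; 52040201544/9670762205 19515660804/1934152441]. tr(M)=2168442981/167314225, det(M)=26244/6692569
char-poly roots: 324/25 and 2025/6692569
κ_2(A) = √(λ_max/λ_min) = √((324/25) / (2025/6692569)) = 206.9600


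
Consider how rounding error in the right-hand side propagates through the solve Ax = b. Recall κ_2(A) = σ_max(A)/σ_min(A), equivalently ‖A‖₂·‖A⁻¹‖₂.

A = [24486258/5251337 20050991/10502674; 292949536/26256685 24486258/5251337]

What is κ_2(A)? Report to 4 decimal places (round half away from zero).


388.4125

M = AᵀA = [596502079370884/4079369865025 49708119919707/815873973005; 49708119919707/815873973005 16570115760073/652699178404]. tr(M)=16569592967369/96553132900, det(M)=4711998736/24138283225
solving λ² − 16569592967369/96553132900·λ + 4711998736/24138283225 = 0 gives λ = 17161/100, 1098304/965531329
σ_max=√(17161/100)=(131/10), σ_min=√(1098304/965531329)=(1048/31073) → κ = 388.4125


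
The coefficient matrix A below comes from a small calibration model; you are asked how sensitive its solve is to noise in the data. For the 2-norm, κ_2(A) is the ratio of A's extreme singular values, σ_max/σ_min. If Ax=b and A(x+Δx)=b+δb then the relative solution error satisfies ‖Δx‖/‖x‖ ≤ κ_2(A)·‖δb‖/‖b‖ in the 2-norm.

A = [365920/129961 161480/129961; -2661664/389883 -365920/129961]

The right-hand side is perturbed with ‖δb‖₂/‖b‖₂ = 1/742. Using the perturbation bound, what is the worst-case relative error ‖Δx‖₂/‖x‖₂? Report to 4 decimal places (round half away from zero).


AᵀA = [3773114368/69189237 523997440/23063079; 523997440/23063079 72814400/7687693]; tr = 340649536/5322249, det = 1638400/5322249
eigenvalues of AᵀA: λ = (tr ± √(tr²−4·det))/2 = 64, 25600/5322249
κ_2(A) = √(λ_max/λ_min) = √(64 / (25600/5322249)) = 115.3500
bound on ‖Δx‖/‖x‖: κ·ε = 115.3500·1/742 = 0.1555

0.1555


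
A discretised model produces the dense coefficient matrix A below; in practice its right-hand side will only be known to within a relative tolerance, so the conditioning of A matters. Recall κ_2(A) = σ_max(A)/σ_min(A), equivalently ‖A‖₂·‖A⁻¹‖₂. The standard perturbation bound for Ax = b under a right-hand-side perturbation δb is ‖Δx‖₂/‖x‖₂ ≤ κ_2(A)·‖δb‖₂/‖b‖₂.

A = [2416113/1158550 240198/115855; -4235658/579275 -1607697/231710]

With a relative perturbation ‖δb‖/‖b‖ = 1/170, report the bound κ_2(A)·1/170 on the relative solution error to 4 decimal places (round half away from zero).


0.9400

form AᵀA = [124161274881/2147580964 29560000680/536895241; 29560000680/536895241 112618798425/2147580964] with trace 140772933/1276802 and determinant 4862025/10214416
char-poly roots: 441/4 and 11025/2553604
κ_2(A) = √(λ_max/λ_min) = √((441/4) / (11025/2553604)) = 159.8000
bound on ‖Δx‖/‖x‖: κ·ε = 159.8000·1/170 = 0.9400


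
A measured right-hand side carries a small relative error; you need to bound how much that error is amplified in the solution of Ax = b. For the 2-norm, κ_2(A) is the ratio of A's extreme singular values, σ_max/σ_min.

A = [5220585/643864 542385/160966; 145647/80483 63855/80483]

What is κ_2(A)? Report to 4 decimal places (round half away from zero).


M = AᵀA = [17020905921/246615616 1772975385/61653904; 1772975385/61653904 184706325/15413476]. tr(M)=118202409/1459264, det(M)=164025/1459264
eigenvalues of AᵀA: λ = (tr ± √(tr²−4·det))/2 = 81, 2025/1459264
κ = σ_max/σ_min = 9/(45/1208) = 241.6000

241.6000


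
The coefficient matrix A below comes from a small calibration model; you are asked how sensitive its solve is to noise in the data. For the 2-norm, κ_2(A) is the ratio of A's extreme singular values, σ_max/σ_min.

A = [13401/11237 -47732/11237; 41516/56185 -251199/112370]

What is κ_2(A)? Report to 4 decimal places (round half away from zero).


52.8800

M = AᵀA = [21499129/10923025 -73376478/10923025; -73376478/10923025 1006696609/43692100]. tr(M)=43707725/1747684, det(M)=390625/1747684
λ_max, λ_min = (43707725/1747684 ± √1907634468425625/3054399363856)/2 = 25, 15625/1747684
κ_2(A) = √(λ_max/λ_min) = √(25 / (15625/1747684)) = 52.8800


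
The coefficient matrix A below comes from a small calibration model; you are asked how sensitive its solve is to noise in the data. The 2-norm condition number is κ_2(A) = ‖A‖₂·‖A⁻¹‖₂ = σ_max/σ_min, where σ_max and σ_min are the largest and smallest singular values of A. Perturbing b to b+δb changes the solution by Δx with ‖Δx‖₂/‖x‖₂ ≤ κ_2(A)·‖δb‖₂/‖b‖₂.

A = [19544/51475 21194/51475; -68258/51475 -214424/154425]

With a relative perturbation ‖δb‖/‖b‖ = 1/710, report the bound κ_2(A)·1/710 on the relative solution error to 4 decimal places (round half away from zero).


AᵀA = [8065796/4239481 25406080/12718443; 25406080/12718443 80032516/38155329]; tr = 181480/45369, det = 16/45369
λ_max, λ_min = (181480/45369 ± √32932086784/2058346161)/2 = 4, 4/45369
σ_max=√4=2, σ_min=√(4/45369)=(2/213) → κ = 213.0000
worst-case relative error ≤ 213.0000 × 1/710 = 0.3000

0.3000


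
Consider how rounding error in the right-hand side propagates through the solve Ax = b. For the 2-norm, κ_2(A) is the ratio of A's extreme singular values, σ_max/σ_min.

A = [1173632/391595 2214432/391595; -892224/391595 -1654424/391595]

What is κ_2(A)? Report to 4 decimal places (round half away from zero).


AᵀA = [86939029504/6133865761 163001802240/6133865761; 163001802240/6133865761 305633114176/6133865761]; tr = 1358381120/21224449, det = 1048576/21224449
solving λ² − 1358381120/21224449·λ + 1048576/21224449 = 0 gives λ = 64, 16384/21224449
κ = σ_max/σ_min = 8/(128/4607) = 287.9375

287.9375


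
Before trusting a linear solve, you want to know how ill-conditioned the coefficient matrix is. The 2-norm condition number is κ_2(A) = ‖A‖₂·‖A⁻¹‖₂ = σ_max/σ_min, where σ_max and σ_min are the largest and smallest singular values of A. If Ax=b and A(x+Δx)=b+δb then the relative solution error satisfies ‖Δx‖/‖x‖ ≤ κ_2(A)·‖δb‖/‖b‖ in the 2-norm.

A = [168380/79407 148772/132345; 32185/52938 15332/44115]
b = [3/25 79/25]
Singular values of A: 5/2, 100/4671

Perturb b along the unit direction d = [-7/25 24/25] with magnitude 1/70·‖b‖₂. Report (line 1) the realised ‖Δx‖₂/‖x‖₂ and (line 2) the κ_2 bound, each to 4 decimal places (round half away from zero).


0.0151
1.6682

σ_max = 5/2, σ_min = 100/4671
condition number: (5/2) ÷ (100/4671) = 116.7750
bound on ‖Δx‖/‖x‖: κ·ε = 116.7750·1/70 = 1.6682
solve Ax = b  →  x = [-65.5906 123.8324]
‖b‖₂ = 3.1623 and ‖x‖₂ = 140.1306
with δb = [-0.0126 0.0434], A·Δx = δb → ‖Δx‖ = 2.1101
relative error = 0.0151
so the bound overstates the realised error by a factor of ≈ 110.7829 (computed from the unrounded values)


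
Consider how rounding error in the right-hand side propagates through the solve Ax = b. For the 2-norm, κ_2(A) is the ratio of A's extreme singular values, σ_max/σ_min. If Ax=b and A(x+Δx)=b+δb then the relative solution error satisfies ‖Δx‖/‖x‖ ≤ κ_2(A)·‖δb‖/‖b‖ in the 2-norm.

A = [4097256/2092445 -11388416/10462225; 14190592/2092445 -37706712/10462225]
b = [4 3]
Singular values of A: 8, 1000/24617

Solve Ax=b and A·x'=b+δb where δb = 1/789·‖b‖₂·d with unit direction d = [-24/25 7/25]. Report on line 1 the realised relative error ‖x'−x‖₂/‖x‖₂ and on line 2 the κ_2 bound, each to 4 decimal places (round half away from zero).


from the listed singular values, σ₁ = 8, σ_n = 1000/24617
condition number: 8 ÷ (1000/24617) = 196.9360
bound on ‖Δx‖/‖x‖: κ·ε = 196.9360·1/789 = 0.2496
solve Ax = b  →  x = [-34.3122 -65.3979]
‖b‖ = 5.0000, ‖x‖ = 73.8527
δb = ε·‖b‖·d = [-0.0061 0.0018]; solving A·Δx = δb gives ‖Δx‖ = 0.1560
realised ‖Δx‖/‖x‖ = 0.0021
so the bound overstates the realised error by a factor of ≈ 118.1643 (computed from the unrounded values)

0.0021
0.2496
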